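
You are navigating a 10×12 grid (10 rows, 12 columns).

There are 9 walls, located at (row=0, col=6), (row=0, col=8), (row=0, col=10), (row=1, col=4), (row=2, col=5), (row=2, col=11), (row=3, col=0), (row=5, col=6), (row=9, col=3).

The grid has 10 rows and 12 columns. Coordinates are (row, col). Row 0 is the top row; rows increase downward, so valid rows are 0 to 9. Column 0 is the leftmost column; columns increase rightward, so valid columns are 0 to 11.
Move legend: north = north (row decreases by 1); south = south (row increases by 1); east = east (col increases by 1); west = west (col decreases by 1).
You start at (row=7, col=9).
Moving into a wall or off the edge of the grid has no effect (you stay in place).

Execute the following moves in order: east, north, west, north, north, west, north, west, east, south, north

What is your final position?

Answer: Final position: (row=3, col=8)

Derivation:
Start: (row=7, col=9)
  east (east): (row=7, col=9) -> (row=7, col=10)
  north (north): (row=7, col=10) -> (row=6, col=10)
  west (west): (row=6, col=10) -> (row=6, col=9)
  north (north): (row=6, col=9) -> (row=5, col=9)
  north (north): (row=5, col=9) -> (row=4, col=9)
  west (west): (row=4, col=9) -> (row=4, col=8)
  north (north): (row=4, col=8) -> (row=3, col=8)
  west (west): (row=3, col=8) -> (row=3, col=7)
  east (east): (row=3, col=7) -> (row=3, col=8)
  south (south): (row=3, col=8) -> (row=4, col=8)
  north (north): (row=4, col=8) -> (row=3, col=8)
Final: (row=3, col=8)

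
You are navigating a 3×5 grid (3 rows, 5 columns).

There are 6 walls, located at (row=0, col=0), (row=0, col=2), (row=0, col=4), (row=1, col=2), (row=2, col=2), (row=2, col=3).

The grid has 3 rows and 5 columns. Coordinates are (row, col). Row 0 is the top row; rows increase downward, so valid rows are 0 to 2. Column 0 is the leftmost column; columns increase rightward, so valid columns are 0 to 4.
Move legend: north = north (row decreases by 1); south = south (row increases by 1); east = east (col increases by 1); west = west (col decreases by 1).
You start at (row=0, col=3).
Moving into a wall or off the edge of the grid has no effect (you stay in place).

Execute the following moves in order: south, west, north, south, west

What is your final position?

Answer: Final position: (row=1, col=3)

Derivation:
Start: (row=0, col=3)
  south (south): (row=0, col=3) -> (row=1, col=3)
  west (west): blocked, stay at (row=1, col=3)
  north (north): (row=1, col=3) -> (row=0, col=3)
  south (south): (row=0, col=3) -> (row=1, col=3)
  west (west): blocked, stay at (row=1, col=3)
Final: (row=1, col=3)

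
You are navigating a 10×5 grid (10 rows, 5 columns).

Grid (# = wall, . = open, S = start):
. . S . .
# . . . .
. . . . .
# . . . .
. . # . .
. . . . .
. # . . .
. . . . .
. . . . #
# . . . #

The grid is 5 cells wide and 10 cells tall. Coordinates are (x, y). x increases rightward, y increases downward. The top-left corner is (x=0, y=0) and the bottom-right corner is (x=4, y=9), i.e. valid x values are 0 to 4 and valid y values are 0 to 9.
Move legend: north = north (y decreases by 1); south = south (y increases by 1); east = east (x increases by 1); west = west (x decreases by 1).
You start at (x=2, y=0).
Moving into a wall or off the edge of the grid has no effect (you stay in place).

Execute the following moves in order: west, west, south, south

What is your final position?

Start: (x=2, y=0)
  west (west): (x=2, y=0) -> (x=1, y=0)
  west (west): (x=1, y=0) -> (x=0, y=0)
  south (south): blocked, stay at (x=0, y=0)
  south (south): blocked, stay at (x=0, y=0)
Final: (x=0, y=0)

Answer: Final position: (x=0, y=0)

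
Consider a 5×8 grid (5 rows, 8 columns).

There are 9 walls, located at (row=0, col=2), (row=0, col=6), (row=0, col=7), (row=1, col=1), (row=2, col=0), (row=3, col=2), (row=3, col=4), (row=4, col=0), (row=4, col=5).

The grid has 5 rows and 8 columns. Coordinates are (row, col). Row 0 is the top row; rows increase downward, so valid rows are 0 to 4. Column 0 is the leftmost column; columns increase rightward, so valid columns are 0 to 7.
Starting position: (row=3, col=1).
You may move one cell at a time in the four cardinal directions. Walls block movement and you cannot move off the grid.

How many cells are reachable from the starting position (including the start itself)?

BFS flood-fill from (row=3, col=1):
  Distance 0: (row=3, col=1)
  Distance 1: (row=2, col=1), (row=3, col=0), (row=4, col=1)
  Distance 2: (row=2, col=2), (row=4, col=2)
  Distance 3: (row=1, col=2), (row=2, col=3), (row=4, col=3)
  Distance 4: (row=1, col=3), (row=2, col=4), (row=3, col=3), (row=4, col=4)
  Distance 5: (row=0, col=3), (row=1, col=4), (row=2, col=5)
  Distance 6: (row=0, col=4), (row=1, col=5), (row=2, col=6), (row=3, col=5)
  Distance 7: (row=0, col=5), (row=1, col=6), (row=2, col=7), (row=3, col=6)
  Distance 8: (row=1, col=7), (row=3, col=7), (row=4, col=6)
  Distance 9: (row=4, col=7)
Total reachable: 28 (grid has 31 open cells total)

Answer: Reachable cells: 28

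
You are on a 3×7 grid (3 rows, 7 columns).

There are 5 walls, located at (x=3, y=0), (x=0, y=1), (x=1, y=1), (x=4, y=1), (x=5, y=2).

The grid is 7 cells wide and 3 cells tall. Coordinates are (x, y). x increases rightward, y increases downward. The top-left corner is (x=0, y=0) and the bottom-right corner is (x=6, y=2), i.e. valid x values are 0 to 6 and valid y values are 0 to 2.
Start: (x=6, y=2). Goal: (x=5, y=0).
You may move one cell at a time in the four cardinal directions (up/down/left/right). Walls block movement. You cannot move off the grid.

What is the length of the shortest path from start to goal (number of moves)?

Answer: Shortest path length: 3

Derivation:
BFS from (x=6, y=2) until reaching (x=5, y=0):
  Distance 0: (x=6, y=2)
  Distance 1: (x=6, y=1)
  Distance 2: (x=6, y=0), (x=5, y=1)
  Distance 3: (x=5, y=0)  <- goal reached here
One shortest path (3 moves): (x=6, y=2) -> (x=6, y=1) -> (x=5, y=1) -> (x=5, y=0)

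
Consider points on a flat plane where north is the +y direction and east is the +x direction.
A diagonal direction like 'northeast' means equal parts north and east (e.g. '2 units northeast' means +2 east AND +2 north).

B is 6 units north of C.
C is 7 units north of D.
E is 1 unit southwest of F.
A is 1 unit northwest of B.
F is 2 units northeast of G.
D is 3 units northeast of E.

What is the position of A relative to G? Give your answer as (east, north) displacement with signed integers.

Answer: A is at (east=3, north=18) relative to G.

Derivation:
Place G at the origin (east=0, north=0).
  F is 2 units northeast of G: delta (east=+2, north=+2); F at (east=2, north=2).
  E is 1 unit southwest of F: delta (east=-1, north=-1); E at (east=1, north=1).
  D is 3 units northeast of E: delta (east=+3, north=+3); D at (east=4, north=4).
  C is 7 units north of D: delta (east=+0, north=+7); C at (east=4, north=11).
  B is 6 units north of C: delta (east=+0, north=+6); B at (east=4, north=17).
  A is 1 unit northwest of B: delta (east=-1, north=+1); A at (east=3, north=18).
Therefore A relative to G: (east=3, north=18).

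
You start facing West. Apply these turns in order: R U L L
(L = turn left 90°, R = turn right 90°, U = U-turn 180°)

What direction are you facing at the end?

Start: West
  R (right (90° clockwise)) -> North
  U (U-turn (180°)) -> South
  L (left (90° counter-clockwise)) -> East
  L (left (90° counter-clockwise)) -> North
Final: North

Answer: Final heading: North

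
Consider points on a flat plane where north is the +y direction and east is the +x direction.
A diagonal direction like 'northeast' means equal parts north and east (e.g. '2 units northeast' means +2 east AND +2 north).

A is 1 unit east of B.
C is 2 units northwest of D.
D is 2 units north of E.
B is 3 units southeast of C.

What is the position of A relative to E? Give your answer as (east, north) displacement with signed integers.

Place E at the origin (east=0, north=0).
  D is 2 units north of E: delta (east=+0, north=+2); D at (east=0, north=2).
  C is 2 units northwest of D: delta (east=-2, north=+2); C at (east=-2, north=4).
  B is 3 units southeast of C: delta (east=+3, north=-3); B at (east=1, north=1).
  A is 1 unit east of B: delta (east=+1, north=+0); A at (east=2, north=1).
Therefore A relative to E: (east=2, north=1).

Answer: A is at (east=2, north=1) relative to E.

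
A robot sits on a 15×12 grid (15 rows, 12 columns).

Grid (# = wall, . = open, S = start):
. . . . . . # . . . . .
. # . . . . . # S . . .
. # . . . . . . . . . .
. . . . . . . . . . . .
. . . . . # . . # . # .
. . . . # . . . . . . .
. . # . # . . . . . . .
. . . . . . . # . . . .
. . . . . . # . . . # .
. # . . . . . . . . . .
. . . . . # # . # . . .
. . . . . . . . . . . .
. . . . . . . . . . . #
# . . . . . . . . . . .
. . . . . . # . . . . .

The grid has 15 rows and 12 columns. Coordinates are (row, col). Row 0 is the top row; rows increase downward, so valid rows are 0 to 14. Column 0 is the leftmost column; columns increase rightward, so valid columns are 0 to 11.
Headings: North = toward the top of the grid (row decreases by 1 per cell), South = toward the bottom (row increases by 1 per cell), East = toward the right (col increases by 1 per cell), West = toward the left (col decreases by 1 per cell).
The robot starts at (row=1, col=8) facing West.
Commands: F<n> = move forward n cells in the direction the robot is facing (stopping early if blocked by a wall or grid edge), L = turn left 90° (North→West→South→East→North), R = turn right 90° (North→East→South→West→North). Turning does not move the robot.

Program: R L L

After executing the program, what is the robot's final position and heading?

Start: (row=1, col=8), facing West
  R: turn right, now facing North
  L: turn left, now facing West
  L: turn left, now facing South
Final: (row=1, col=8), facing South

Answer: Final position: (row=1, col=8), facing South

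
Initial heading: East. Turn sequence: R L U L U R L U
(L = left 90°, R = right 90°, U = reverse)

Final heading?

Start: East
  R (right (90° clockwise)) -> South
  L (left (90° counter-clockwise)) -> East
  U (U-turn (180°)) -> West
  L (left (90° counter-clockwise)) -> South
  U (U-turn (180°)) -> North
  R (right (90° clockwise)) -> East
  L (left (90° counter-clockwise)) -> North
  U (U-turn (180°)) -> South
Final: South

Answer: Final heading: South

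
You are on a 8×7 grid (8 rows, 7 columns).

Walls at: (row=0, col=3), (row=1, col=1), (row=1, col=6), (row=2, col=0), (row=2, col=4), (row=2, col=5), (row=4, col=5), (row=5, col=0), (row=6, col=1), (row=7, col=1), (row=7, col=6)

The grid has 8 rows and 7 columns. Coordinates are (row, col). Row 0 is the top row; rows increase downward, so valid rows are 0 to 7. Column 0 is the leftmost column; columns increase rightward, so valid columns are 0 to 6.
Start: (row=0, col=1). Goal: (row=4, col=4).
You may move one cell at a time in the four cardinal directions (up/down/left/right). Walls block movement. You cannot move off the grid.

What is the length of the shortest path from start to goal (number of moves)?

BFS from (row=0, col=1) until reaching (row=4, col=4):
  Distance 0: (row=0, col=1)
  Distance 1: (row=0, col=0), (row=0, col=2)
  Distance 2: (row=1, col=0), (row=1, col=2)
  Distance 3: (row=1, col=3), (row=2, col=2)
  Distance 4: (row=1, col=4), (row=2, col=1), (row=2, col=3), (row=3, col=2)
  Distance 5: (row=0, col=4), (row=1, col=5), (row=3, col=1), (row=3, col=3), (row=4, col=2)
  Distance 6: (row=0, col=5), (row=3, col=0), (row=3, col=4), (row=4, col=1), (row=4, col=3), (row=5, col=2)
  Distance 7: (row=0, col=6), (row=3, col=5), (row=4, col=0), (row=4, col=4), (row=5, col=1), (row=5, col=3), (row=6, col=2)  <- goal reached here
One shortest path (7 moves): (row=0, col=1) -> (row=0, col=2) -> (row=1, col=2) -> (row=1, col=3) -> (row=2, col=3) -> (row=3, col=3) -> (row=3, col=4) -> (row=4, col=4)

Answer: Shortest path length: 7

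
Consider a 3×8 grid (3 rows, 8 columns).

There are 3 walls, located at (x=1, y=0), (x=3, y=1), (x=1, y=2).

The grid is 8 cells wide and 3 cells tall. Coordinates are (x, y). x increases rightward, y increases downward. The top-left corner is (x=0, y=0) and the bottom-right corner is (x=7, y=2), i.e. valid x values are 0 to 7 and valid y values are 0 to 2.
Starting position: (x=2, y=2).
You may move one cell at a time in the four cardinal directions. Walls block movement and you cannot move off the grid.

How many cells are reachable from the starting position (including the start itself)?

BFS flood-fill from (x=2, y=2):
  Distance 0: (x=2, y=2)
  Distance 1: (x=2, y=1), (x=3, y=2)
  Distance 2: (x=2, y=0), (x=1, y=1), (x=4, y=2)
  Distance 3: (x=3, y=0), (x=0, y=1), (x=4, y=1), (x=5, y=2)
  Distance 4: (x=0, y=0), (x=4, y=0), (x=5, y=1), (x=0, y=2), (x=6, y=2)
  Distance 5: (x=5, y=0), (x=6, y=1), (x=7, y=2)
  Distance 6: (x=6, y=0), (x=7, y=1)
  Distance 7: (x=7, y=0)
Total reachable: 21 (grid has 21 open cells total)

Answer: Reachable cells: 21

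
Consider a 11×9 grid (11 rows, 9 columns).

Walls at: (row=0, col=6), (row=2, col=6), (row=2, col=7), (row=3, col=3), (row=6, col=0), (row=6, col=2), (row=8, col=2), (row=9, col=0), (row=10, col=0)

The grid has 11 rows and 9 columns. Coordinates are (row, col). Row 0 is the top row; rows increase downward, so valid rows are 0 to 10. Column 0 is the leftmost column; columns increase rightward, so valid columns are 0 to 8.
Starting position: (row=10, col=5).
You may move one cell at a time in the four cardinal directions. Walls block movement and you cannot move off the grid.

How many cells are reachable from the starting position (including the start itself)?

BFS flood-fill from (row=10, col=5):
  Distance 0: (row=10, col=5)
  Distance 1: (row=9, col=5), (row=10, col=4), (row=10, col=6)
  Distance 2: (row=8, col=5), (row=9, col=4), (row=9, col=6), (row=10, col=3), (row=10, col=7)
  Distance 3: (row=7, col=5), (row=8, col=4), (row=8, col=6), (row=9, col=3), (row=9, col=7), (row=10, col=2), (row=10, col=8)
  Distance 4: (row=6, col=5), (row=7, col=4), (row=7, col=6), (row=8, col=3), (row=8, col=7), (row=9, col=2), (row=9, col=8), (row=10, col=1)
  Distance 5: (row=5, col=5), (row=6, col=4), (row=6, col=6), (row=7, col=3), (row=7, col=7), (row=8, col=8), (row=9, col=1)
  Distance 6: (row=4, col=5), (row=5, col=4), (row=5, col=6), (row=6, col=3), (row=6, col=7), (row=7, col=2), (row=7, col=8), (row=8, col=1)
  Distance 7: (row=3, col=5), (row=4, col=4), (row=4, col=6), (row=5, col=3), (row=5, col=7), (row=6, col=8), (row=7, col=1), (row=8, col=0)
  Distance 8: (row=2, col=5), (row=3, col=4), (row=3, col=6), (row=4, col=3), (row=4, col=7), (row=5, col=2), (row=5, col=8), (row=6, col=1), (row=7, col=0)
  Distance 9: (row=1, col=5), (row=2, col=4), (row=3, col=7), (row=4, col=2), (row=4, col=8), (row=5, col=1)
  Distance 10: (row=0, col=5), (row=1, col=4), (row=1, col=6), (row=2, col=3), (row=3, col=2), (row=3, col=8), (row=4, col=1), (row=5, col=0)
  Distance 11: (row=0, col=4), (row=1, col=3), (row=1, col=7), (row=2, col=2), (row=2, col=8), (row=3, col=1), (row=4, col=0)
  Distance 12: (row=0, col=3), (row=0, col=7), (row=1, col=2), (row=1, col=8), (row=2, col=1), (row=3, col=0)
  Distance 13: (row=0, col=2), (row=0, col=8), (row=1, col=1), (row=2, col=0)
  Distance 14: (row=0, col=1), (row=1, col=0)
  Distance 15: (row=0, col=0)
Total reachable: 90 (grid has 90 open cells total)

Answer: Reachable cells: 90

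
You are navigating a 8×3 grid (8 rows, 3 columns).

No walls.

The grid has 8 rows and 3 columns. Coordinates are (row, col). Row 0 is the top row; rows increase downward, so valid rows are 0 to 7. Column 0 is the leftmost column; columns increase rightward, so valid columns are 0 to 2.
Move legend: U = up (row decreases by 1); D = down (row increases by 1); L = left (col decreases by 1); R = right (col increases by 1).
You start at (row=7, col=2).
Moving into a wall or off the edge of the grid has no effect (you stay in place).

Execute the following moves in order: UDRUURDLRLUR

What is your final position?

Answer: Final position: (row=5, col=2)

Derivation:
Start: (row=7, col=2)
  U (up): (row=7, col=2) -> (row=6, col=2)
  D (down): (row=6, col=2) -> (row=7, col=2)
  R (right): blocked, stay at (row=7, col=2)
  U (up): (row=7, col=2) -> (row=6, col=2)
  U (up): (row=6, col=2) -> (row=5, col=2)
  R (right): blocked, stay at (row=5, col=2)
  D (down): (row=5, col=2) -> (row=6, col=2)
  L (left): (row=6, col=2) -> (row=6, col=1)
  R (right): (row=6, col=1) -> (row=6, col=2)
  L (left): (row=6, col=2) -> (row=6, col=1)
  U (up): (row=6, col=1) -> (row=5, col=1)
  R (right): (row=5, col=1) -> (row=5, col=2)
Final: (row=5, col=2)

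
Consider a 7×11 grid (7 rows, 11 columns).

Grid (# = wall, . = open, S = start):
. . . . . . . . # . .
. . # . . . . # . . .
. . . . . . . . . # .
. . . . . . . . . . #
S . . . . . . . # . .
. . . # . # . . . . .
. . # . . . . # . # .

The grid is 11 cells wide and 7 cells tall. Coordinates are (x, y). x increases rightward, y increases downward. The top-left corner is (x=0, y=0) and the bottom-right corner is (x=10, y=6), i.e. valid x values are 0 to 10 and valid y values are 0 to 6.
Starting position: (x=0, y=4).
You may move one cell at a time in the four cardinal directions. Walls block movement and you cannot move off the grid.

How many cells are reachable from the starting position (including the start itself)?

Answer: Reachable cells: 66

Derivation:
BFS flood-fill from (x=0, y=4):
  Distance 0: (x=0, y=4)
  Distance 1: (x=0, y=3), (x=1, y=4), (x=0, y=5)
  Distance 2: (x=0, y=2), (x=1, y=3), (x=2, y=4), (x=1, y=5), (x=0, y=6)
  Distance 3: (x=0, y=1), (x=1, y=2), (x=2, y=3), (x=3, y=4), (x=2, y=5), (x=1, y=6)
  Distance 4: (x=0, y=0), (x=1, y=1), (x=2, y=2), (x=3, y=3), (x=4, y=4)
  Distance 5: (x=1, y=0), (x=3, y=2), (x=4, y=3), (x=5, y=4), (x=4, y=5)
  Distance 6: (x=2, y=0), (x=3, y=1), (x=4, y=2), (x=5, y=3), (x=6, y=4), (x=4, y=6)
  Distance 7: (x=3, y=0), (x=4, y=1), (x=5, y=2), (x=6, y=3), (x=7, y=4), (x=6, y=5), (x=3, y=6), (x=5, y=6)
  Distance 8: (x=4, y=0), (x=5, y=1), (x=6, y=2), (x=7, y=3), (x=7, y=5), (x=6, y=6)
  Distance 9: (x=5, y=0), (x=6, y=1), (x=7, y=2), (x=8, y=3), (x=8, y=5)
  Distance 10: (x=6, y=0), (x=8, y=2), (x=9, y=3), (x=9, y=5), (x=8, y=6)
  Distance 11: (x=7, y=0), (x=8, y=1), (x=9, y=4), (x=10, y=5)
  Distance 12: (x=9, y=1), (x=10, y=4), (x=10, y=6)
  Distance 13: (x=9, y=0), (x=10, y=1)
  Distance 14: (x=10, y=0), (x=10, y=2)
Total reachable: 66 (grid has 66 open cells total)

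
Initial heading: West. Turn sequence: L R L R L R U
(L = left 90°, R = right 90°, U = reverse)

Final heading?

Answer: Final heading: East

Derivation:
Start: West
  L (left (90° counter-clockwise)) -> South
  R (right (90° clockwise)) -> West
  L (left (90° counter-clockwise)) -> South
  R (right (90° clockwise)) -> West
  L (left (90° counter-clockwise)) -> South
  R (right (90° clockwise)) -> West
  U (U-turn (180°)) -> East
Final: East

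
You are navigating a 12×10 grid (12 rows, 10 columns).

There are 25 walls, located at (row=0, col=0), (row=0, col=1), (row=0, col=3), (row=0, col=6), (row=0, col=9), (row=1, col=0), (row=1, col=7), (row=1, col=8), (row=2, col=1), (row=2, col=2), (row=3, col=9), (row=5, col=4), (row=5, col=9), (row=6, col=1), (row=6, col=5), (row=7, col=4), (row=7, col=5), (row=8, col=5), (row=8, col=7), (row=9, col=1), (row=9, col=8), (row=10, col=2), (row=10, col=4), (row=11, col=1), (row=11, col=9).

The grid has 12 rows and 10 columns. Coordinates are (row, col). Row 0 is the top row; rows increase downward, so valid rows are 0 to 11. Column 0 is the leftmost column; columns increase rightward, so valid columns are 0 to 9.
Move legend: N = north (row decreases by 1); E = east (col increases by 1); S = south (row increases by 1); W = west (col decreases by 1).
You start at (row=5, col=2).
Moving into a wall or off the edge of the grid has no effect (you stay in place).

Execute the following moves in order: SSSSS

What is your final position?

Answer: Final position: (row=9, col=2)

Derivation:
Start: (row=5, col=2)
  S (south): (row=5, col=2) -> (row=6, col=2)
  S (south): (row=6, col=2) -> (row=7, col=2)
  S (south): (row=7, col=2) -> (row=8, col=2)
  S (south): (row=8, col=2) -> (row=9, col=2)
  S (south): blocked, stay at (row=9, col=2)
Final: (row=9, col=2)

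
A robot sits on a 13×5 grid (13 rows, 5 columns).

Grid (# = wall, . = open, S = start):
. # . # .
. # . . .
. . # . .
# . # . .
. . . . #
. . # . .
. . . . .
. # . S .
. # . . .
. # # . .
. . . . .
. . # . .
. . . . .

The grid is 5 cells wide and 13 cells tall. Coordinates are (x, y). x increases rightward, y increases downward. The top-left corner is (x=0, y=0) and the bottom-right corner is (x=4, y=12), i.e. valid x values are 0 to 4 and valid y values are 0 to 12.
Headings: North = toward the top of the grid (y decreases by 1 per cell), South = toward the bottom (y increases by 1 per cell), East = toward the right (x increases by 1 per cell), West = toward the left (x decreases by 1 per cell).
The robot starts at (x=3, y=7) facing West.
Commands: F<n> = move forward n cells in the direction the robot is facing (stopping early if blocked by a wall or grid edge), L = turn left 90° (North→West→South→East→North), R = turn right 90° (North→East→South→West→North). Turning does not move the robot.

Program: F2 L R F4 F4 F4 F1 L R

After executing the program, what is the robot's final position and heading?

Start: (x=3, y=7), facing West
  F2: move forward 1/2 (blocked), now at (x=2, y=7)
  L: turn left, now facing South
  R: turn right, now facing West
  [×3]F4: move forward 0/4 (blocked), now at (x=2, y=7)
  F1: move forward 0/1 (blocked), now at (x=2, y=7)
  L: turn left, now facing South
  R: turn right, now facing West
Final: (x=2, y=7), facing West

Answer: Final position: (x=2, y=7), facing West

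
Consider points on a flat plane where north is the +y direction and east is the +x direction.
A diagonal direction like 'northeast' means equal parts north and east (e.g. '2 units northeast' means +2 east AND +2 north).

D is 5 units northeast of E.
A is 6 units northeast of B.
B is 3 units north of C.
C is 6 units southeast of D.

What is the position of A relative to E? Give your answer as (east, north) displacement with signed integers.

Place E at the origin (east=0, north=0).
  D is 5 units northeast of E: delta (east=+5, north=+5); D at (east=5, north=5).
  C is 6 units southeast of D: delta (east=+6, north=-6); C at (east=11, north=-1).
  B is 3 units north of C: delta (east=+0, north=+3); B at (east=11, north=2).
  A is 6 units northeast of B: delta (east=+6, north=+6); A at (east=17, north=8).
Therefore A relative to E: (east=17, north=8).

Answer: A is at (east=17, north=8) relative to E.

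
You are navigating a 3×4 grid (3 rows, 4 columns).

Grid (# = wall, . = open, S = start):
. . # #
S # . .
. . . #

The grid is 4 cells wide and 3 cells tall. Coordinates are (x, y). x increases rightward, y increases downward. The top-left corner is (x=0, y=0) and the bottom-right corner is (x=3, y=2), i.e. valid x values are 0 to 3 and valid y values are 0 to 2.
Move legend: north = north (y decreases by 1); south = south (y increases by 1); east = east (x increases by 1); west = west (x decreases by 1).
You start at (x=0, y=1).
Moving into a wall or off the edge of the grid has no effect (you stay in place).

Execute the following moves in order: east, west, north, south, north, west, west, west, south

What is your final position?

Start: (x=0, y=1)
  east (east): blocked, stay at (x=0, y=1)
  west (west): blocked, stay at (x=0, y=1)
  north (north): (x=0, y=1) -> (x=0, y=0)
  south (south): (x=0, y=0) -> (x=0, y=1)
  north (north): (x=0, y=1) -> (x=0, y=0)
  [×3]west (west): blocked, stay at (x=0, y=0)
  south (south): (x=0, y=0) -> (x=0, y=1)
Final: (x=0, y=1)

Answer: Final position: (x=0, y=1)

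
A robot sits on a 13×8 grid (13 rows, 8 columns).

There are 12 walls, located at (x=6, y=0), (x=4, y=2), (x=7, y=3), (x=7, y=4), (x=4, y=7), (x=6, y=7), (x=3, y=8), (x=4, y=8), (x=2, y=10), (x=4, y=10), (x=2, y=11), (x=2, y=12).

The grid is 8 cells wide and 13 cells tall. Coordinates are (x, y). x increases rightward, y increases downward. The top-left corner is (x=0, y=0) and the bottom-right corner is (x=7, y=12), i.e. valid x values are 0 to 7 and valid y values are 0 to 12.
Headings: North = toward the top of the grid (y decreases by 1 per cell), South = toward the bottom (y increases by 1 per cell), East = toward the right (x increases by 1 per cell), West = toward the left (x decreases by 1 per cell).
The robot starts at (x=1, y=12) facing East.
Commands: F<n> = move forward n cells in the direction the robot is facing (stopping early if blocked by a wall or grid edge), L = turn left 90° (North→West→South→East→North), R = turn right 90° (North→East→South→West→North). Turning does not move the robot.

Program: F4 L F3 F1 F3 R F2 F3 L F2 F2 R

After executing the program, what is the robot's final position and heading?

Start: (x=1, y=12), facing East
  F4: move forward 0/4 (blocked), now at (x=1, y=12)
  L: turn left, now facing North
  F3: move forward 3, now at (x=1, y=9)
  F1: move forward 1, now at (x=1, y=8)
  F3: move forward 3, now at (x=1, y=5)
  R: turn right, now facing East
  F2: move forward 2, now at (x=3, y=5)
  F3: move forward 3, now at (x=6, y=5)
  L: turn left, now facing North
  F2: move forward 2, now at (x=6, y=3)
  F2: move forward 2, now at (x=6, y=1)
  R: turn right, now facing East
Final: (x=6, y=1), facing East

Answer: Final position: (x=6, y=1), facing East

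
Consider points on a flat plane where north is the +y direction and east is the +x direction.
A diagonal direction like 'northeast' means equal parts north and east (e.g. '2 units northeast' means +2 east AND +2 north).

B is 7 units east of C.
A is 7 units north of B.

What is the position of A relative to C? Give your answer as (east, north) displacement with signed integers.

Place C at the origin (east=0, north=0).
  B is 7 units east of C: delta (east=+7, north=+0); B at (east=7, north=0).
  A is 7 units north of B: delta (east=+0, north=+7); A at (east=7, north=7).
Therefore A relative to C: (east=7, north=7).

Answer: A is at (east=7, north=7) relative to C.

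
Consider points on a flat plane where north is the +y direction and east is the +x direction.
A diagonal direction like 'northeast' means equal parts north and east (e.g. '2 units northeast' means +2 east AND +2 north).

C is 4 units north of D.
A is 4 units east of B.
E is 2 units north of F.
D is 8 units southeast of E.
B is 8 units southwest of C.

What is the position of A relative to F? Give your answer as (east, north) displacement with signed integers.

Place F at the origin (east=0, north=0).
  E is 2 units north of F: delta (east=+0, north=+2); E at (east=0, north=2).
  D is 8 units southeast of E: delta (east=+8, north=-8); D at (east=8, north=-6).
  C is 4 units north of D: delta (east=+0, north=+4); C at (east=8, north=-2).
  B is 8 units southwest of C: delta (east=-8, north=-8); B at (east=0, north=-10).
  A is 4 units east of B: delta (east=+4, north=+0); A at (east=4, north=-10).
Therefore A relative to F: (east=4, north=-10).

Answer: A is at (east=4, north=-10) relative to F.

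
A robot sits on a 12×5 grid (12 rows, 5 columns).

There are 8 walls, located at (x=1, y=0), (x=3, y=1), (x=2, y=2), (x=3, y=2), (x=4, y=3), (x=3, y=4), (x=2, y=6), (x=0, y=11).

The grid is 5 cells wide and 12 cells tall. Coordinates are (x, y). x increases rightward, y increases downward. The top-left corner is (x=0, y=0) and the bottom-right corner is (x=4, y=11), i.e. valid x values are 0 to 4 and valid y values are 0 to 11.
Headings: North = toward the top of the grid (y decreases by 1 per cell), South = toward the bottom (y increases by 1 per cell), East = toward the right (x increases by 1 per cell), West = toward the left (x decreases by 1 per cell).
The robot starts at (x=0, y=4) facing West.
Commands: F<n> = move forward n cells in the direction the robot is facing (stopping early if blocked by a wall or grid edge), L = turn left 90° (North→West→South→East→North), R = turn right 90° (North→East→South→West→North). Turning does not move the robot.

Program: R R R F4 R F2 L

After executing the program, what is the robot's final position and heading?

Start: (x=0, y=4), facing West
  R: turn right, now facing North
  R: turn right, now facing East
  R: turn right, now facing South
  F4: move forward 4, now at (x=0, y=8)
  R: turn right, now facing West
  F2: move forward 0/2 (blocked), now at (x=0, y=8)
  L: turn left, now facing South
Final: (x=0, y=8), facing South

Answer: Final position: (x=0, y=8), facing South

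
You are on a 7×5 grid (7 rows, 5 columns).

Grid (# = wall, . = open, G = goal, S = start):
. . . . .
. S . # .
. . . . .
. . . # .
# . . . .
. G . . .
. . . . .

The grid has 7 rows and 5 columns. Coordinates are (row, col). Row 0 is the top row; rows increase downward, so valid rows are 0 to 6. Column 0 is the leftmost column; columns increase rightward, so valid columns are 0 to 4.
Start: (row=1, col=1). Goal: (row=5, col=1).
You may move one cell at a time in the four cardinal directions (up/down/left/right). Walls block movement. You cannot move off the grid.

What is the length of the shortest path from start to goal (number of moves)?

BFS from (row=1, col=1) until reaching (row=5, col=1):
  Distance 0: (row=1, col=1)
  Distance 1: (row=0, col=1), (row=1, col=0), (row=1, col=2), (row=2, col=1)
  Distance 2: (row=0, col=0), (row=0, col=2), (row=2, col=0), (row=2, col=2), (row=3, col=1)
  Distance 3: (row=0, col=3), (row=2, col=3), (row=3, col=0), (row=3, col=2), (row=4, col=1)
  Distance 4: (row=0, col=4), (row=2, col=4), (row=4, col=2), (row=5, col=1)  <- goal reached here
One shortest path (4 moves): (row=1, col=1) -> (row=2, col=1) -> (row=3, col=1) -> (row=4, col=1) -> (row=5, col=1)

Answer: Shortest path length: 4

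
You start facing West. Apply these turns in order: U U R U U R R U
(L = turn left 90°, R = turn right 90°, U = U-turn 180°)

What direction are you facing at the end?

Answer: Final heading: North

Derivation:
Start: West
  U (U-turn (180°)) -> East
  U (U-turn (180°)) -> West
  R (right (90° clockwise)) -> North
  U (U-turn (180°)) -> South
  U (U-turn (180°)) -> North
  R (right (90° clockwise)) -> East
  R (right (90° clockwise)) -> South
  U (U-turn (180°)) -> North
Final: North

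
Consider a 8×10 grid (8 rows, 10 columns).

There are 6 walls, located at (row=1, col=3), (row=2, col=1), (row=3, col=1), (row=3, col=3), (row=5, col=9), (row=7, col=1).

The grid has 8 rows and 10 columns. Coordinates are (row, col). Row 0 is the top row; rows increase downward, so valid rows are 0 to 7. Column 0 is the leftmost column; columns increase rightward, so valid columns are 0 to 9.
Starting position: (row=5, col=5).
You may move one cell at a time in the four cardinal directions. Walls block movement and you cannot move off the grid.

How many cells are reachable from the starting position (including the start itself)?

BFS flood-fill from (row=5, col=5):
  Distance 0: (row=5, col=5)
  Distance 1: (row=4, col=5), (row=5, col=4), (row=5, col=6), (row=6, col=5)
  Distance 2: (row=3, col=5), (row=4, col=4), (row=4, col=6), (row=5, col=3), (row=5, col=7), (row=6, col=4), (row=6, col=6), (row=7, col=5)
  Distance 3: (row=2, col=5), (row=3, col=4), (row=3, col=6), (row=4, col=3), (row=4, col=7), (row=5, col=2), (row=5, col=8), (row=6, col=3), (row=6, col=7), (row=7, col=4), (row=7, col=6)
  Distance 4: (row=1, col=5), (row=2, col=4), (row=2, col=6), (row=3, col=7), (row=4, col=2), (row=4, col=8), (row=5, col=1), (row=6, col=2), (row=6, col=8), (row=7, col=3), (row=7, col=7)
  Distance 5: (row=0, col=5), (row=1, col=4), (row=1, col=6), (row=2, col=3), (row=2, col=7), (row=3, col=2), (row=3, col=8), (row=4, col=1), (row=4, col=9), (row=5, col=0), (row=6, col=1), (row=6, col=9), (row=7, col=2), (row=7, col=8)
  Distance 6: (row=0, col=4), (row=0, col=6), (row=1, col=7), (row=2, col=2), (row=2, col=8), (row=3, col=9), (row=4, col=0), (row=6, col=0), (row=7, col=9)
  Distance 7: (row=0, col=3), (row=0, col=7), (row=1, col=2), (row=1, col=8), (row=2, col=9), (row=3, col=0), (row=7, col=0)
  Distance 8: (row=0, col=2), (row=0, col=8), (row=1, col=1), (row=1, col=9), (row=2, col=0)
  Distance 9: (row=0, col=1), (row=0, col=9), (row=1, col=0)
  Distance 10: (row=0, col=0)
Total reachable: 74 (grid has 74 open cells total)

Answer: Reachable cells: 74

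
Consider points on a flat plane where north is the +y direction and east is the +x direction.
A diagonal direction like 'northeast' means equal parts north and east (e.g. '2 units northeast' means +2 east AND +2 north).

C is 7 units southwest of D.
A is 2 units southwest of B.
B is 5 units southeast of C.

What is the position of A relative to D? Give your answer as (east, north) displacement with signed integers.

Answer: A is at (east=-4, north=-14) relative to D.

Derivation:
Place D at the origin (east=0, north=0).
  C is 7 units southwest of D: delta (east=-7, north=-7); C at (east=-7, north=-7).
  B is 5 units southeast of C: delta (east=+5, north=-5); B at (east=-2, north=-12).
  A is 2 units southwest of B: delta (east=-2, north=-2); A at (east=-4, north=-14).
Therefore A relative to D: (east=-4, north=-14).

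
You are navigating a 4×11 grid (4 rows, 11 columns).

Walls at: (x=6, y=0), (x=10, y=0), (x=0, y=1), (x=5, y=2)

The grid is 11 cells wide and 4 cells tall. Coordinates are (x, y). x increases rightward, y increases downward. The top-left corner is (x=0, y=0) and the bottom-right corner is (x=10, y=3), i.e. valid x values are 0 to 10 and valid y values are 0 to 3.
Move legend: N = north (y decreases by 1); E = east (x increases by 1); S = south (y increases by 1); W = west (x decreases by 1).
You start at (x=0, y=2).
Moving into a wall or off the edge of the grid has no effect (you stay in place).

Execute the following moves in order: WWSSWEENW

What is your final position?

Answer: Final position: (x=1, y=2)

Derivation:
Start: (x=0, y=2)
  W (west): blocked, stay at (x=0, y=2)
  W (west): blocked, stay at (x=0, y=2)
  S (south): (x=0, y=2) -> (x=0, y=3)
  S (south): blocked, stay at (x=0, y=3)
  W (west): blocked, stay at (x=0, y=3)
  E (east): (x=0, y=3) -> (x=1, y=3)
  E (east): (x=1, y=3) -> (x=2, y=3)
  N (north): (x=2, y=3) -> (x=2, y=2)
  W (west): (x=2, y=2) -> (x=1, y=2)
Final: (x=1, y=2)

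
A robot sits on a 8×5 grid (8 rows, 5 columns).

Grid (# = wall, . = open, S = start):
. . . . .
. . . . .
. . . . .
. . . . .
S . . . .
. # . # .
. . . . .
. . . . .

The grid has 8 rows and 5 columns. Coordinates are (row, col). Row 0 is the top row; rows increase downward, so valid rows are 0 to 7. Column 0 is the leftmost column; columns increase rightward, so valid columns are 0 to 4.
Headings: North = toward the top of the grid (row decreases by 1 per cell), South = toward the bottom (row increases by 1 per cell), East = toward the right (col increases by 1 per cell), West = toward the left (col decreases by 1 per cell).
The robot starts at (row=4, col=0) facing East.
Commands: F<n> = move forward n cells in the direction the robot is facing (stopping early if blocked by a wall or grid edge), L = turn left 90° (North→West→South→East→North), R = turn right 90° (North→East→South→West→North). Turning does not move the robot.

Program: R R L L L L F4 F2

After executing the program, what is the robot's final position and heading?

Start: (row=4, col=0), facing East
  R: turn right, now facing South
  R: turn right, now facing West
  L: turn left, now facing South
  L: turn left, now facing East
  L: turn left, now facing North
  L: turn left, now facing West
  F4: move forward 0/4 (blocked), now at (row=4, col=0)
  F2: move forward 0/2 (blocked), now at (row=4, col=0)
Final: (row=4, col=0), facing West

Answer: Final position: (row=4, col=0), facing West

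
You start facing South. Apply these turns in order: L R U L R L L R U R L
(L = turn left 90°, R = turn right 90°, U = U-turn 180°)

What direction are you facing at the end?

Start: South
  L (left (90° counter-clockwise)) -> East
  R (right (90° clockwise)) -> South
  U (U-turn (180°)) -> North
  L (left (90° counter-clockwise)) -> West
  R (right (90° clockwise)) -> North
  L (left (90° counter-clockwise)) -> West
  L (left (90° counter-clockwise)) -> South
  R (right (90° clockwise)) -> West
  U (U-turn (180°)) -> East
  R (right (90° clockwise)) -> South
  L (left (90° counter-clockwise)) -> East
Final: East

Answer: Final heading: East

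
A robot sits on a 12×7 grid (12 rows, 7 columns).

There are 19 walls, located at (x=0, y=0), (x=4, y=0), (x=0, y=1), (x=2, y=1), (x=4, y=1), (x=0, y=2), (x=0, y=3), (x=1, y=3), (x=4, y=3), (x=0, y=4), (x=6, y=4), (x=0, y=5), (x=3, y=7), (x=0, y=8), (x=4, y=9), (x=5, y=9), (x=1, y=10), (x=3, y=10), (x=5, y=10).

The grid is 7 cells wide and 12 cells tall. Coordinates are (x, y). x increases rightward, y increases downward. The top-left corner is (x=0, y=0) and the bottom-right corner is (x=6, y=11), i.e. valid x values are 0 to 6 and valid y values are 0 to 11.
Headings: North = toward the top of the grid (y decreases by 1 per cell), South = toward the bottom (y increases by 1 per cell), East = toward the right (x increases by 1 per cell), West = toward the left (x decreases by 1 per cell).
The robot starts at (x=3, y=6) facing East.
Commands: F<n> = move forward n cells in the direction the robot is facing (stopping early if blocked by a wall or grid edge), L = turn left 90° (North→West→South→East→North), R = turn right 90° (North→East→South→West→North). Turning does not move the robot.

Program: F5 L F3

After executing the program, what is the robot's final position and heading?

Answer: Final position: (x=6, y=5), facing North

Derivation:
Start: (x=3, y=6), facing East
  F5: move forward 3/5 (blocked), now at (x=6, y=6)
  L: turn left, now facing North
  F3: move forward 1/3 (blocked), now at (x=6, y=5)
Final: (x=6, y=5), facing North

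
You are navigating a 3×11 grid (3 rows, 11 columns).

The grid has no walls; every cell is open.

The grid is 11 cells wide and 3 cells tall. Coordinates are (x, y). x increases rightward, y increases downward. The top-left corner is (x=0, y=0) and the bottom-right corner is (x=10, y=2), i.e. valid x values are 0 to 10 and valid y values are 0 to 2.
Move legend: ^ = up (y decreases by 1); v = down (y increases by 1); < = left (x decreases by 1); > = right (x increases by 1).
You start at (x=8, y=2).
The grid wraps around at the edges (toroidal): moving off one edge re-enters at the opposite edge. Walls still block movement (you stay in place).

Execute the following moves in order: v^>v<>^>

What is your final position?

Answer: Final position: (x=10, y=2)

Derivation:
Start: (x=8, y=2)
  v (down): (x=8, y=2) -> (x=8, y=0)
  ^ (up): (x=8, y=0) -> (x=8, y=2)
  > (right): (x=8, y=2) -> (x=9, y=2)
  v (down): (x=9, y=2) -> (x=9, y=0)
  < (left): (x=9, y=0) -> (x=8, y=0)
  > (right): (x=8, y=0) -> (x=9, y=0)
  ^ (up): (x=9, y=0) -> (x=9, y=2)
  > (right): (x=9, y=2) -> (x=10, y=2)
Final: (x=10, y=2)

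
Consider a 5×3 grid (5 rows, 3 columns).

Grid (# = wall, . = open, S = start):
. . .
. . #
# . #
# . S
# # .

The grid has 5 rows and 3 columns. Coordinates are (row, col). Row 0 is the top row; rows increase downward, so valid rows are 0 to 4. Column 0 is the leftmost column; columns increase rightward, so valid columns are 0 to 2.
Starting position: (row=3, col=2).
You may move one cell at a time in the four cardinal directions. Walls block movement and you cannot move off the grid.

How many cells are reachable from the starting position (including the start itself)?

Answer: Reachable cells: 9

Derivation:
BFS flood-fill from (row=3, col=2):
  Distance 0: (row=3, col=2)
  Distance 1: (row=3, col=1), (row=4, col=2)
  Distance 2: (row=2, col=1)
  Distance 3: (row=1, col=1)
  Distance 4: (row=0, col=1), (row=1, col=0)
  Distance 5: (row=0, col=0), (row=0, col=2)
Total reachable: 9 (grid has 9 open cells total)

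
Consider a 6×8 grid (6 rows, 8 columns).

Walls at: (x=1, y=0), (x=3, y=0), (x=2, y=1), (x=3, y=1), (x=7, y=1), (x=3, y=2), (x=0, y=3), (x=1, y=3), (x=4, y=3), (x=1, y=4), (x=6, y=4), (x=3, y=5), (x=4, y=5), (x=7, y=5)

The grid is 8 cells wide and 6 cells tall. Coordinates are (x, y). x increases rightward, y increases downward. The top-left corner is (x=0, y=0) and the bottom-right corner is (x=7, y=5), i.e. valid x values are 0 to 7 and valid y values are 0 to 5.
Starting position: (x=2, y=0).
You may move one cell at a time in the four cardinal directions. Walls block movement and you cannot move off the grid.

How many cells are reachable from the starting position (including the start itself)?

Answer: Reachable cells: 1

Derivation:
BFS flood-fill from (x=2, y=0):
  Distance 0: (x=2, y=0)
Total reachable: 1 (grid has 34 open cells total)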